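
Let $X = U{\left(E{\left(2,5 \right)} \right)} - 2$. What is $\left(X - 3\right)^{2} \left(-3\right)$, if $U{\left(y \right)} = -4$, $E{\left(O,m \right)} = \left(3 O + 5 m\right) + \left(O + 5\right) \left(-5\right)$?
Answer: $-243$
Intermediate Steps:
$E{\left(O,m \right)} = -25 - 2 O + 5 m$ ($E{\left(O,m \right)} = \left(3 O + 5 m\right) + \left(5 + O\right) \left(-5\right) = \left(3 O + 5 m\right) - \left(25 + 5 O\right) = -25 - 2 O + 5 m$)
$X = -6$ ($X = -4 - 2 = -6$)
$\left(X - 3\right)^{2} \left(-3\right) = \left(-6 - 3\right)^{2} \left(-3\right) = \left(-9\right)^{2} \left(-3\right) = 81 \left(-3\right) = -243$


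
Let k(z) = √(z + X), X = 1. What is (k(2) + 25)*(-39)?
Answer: -975 - 39*√3 ≈ -1042.6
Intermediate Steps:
k(z) = √(1 + z) (k(z) = √(z + 1) = √(1 + z))
(k(2) + 25)*(-39) = (√(1 + 2) + 25)*(-39) = (√3 + 25)*(-39) = (25 + √3)*(-39) = -975 - 39*√3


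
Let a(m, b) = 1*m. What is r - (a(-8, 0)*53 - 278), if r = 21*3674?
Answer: 77856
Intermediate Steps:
a(m, b) = m
r = 77154
r - (a(-8, 0)*53 - 278) = 77154 - (-8*53 - 278) = 77154 - (-424 - 278) = 77154 - 1*(-702) = 77154 + 702 = 77856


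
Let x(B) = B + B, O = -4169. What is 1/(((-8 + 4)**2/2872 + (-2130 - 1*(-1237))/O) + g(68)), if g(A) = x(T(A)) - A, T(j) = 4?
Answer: -1496671/89471335 ≈ -0.016728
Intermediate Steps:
x(B) = 2*B
g(A) = 8 - A (g(A) = 2*4 - A = 8 - A)
1/(((-8 + 4)**2/2872 + (-2130 - 1*(-1237))/O) + g(68)) = 1/(((-8 + 4)**2/2872 + (-2130 - 1*(-1237))/(-4169)) + (8 - 1*68)) = 1/(((-4)**2*(1/2872) + (-2130 + 1237)*(-1/4169)) + (8 - 68)) = 1/((16*(1/2872) - 893*(-1/4169)) - 60) = 1/((2/359 + 893/4169) - 60) = 1/(328925/1496671 - 60) = 1/(-89471335/1496671) = -1496671/89471335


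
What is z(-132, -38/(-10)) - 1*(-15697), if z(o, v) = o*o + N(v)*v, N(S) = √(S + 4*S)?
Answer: 33121 + 19*√19/5 ≈ 33138.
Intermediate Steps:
N(S) = √5*√S (N(S) = √(5*S) = √5*√S)
z(o, v) = o² + √5*v^(3/2) (z(o, v) = o*o + (√5*√v)*v = o² + √5*v^(3/2))
z(-132, -38/(-10)) - 1*(-15697) = ((-132)² + √5*(-38/(-10))^(3/2)) - 1*(-15697) = (17424 + √5*(-38*(-⅒))^(3/2)) + 15697 = (17424 + √5*(19/5)^(3/2)) + 15697 = (17424 + √5*(19*√95/25)) + 15697 = (17424 + 19*√19/5) + 15697 = 33121 + 19*√19/5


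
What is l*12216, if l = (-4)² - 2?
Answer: 171024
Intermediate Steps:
l = 14 (l = 16 - 2 = 14)
l*12216 = 14*12216 = 171024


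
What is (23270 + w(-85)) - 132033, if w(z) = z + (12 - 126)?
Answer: -108962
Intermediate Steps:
w(z) = -114 + z (w(z) = z - 114 = -114 + z)
(23270 + w(-85)) - 132033 = (23270 + (-114 - 85)) - 132033 = (23270 - 199) - 132033 = 23071 - 132033 = -108962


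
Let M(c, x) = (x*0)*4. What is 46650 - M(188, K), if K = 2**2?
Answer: 46650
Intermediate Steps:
K = 4
M(c, x) = 0 (M(c, x) = 0*4 = 0)
46650 - M(188, K) = 46650 - 1*0 = 46650 + 0 = 46650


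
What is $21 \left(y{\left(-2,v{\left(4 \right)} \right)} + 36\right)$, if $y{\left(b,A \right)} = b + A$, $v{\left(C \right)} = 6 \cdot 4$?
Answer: $1218$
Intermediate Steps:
$v{\left(C \right)} = 24$
$y{\left(b,A \right)} = A + b$
$21 \left(y{\left(-2,v{\left(4 \right)} \right)} + 36\right) = 21 \left(\left(24 - 2\right) + 36\right) = 21 \left(22 + 36\right) = 21 \cdot 58 = 1218$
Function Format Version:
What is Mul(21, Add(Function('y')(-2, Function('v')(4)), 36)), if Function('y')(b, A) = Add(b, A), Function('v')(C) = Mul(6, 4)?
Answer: 1218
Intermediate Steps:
Function('v')(C) = 24
Function('y')(b, A) = Add(A, b)
Mul(21, Add(Function('y')(-2, Function('v')(4)), 36)) = Mul(21, Add(Add(24, -2), 36)) = Mul(21, Add(22, 36)) = Mul(21, 58) = 1218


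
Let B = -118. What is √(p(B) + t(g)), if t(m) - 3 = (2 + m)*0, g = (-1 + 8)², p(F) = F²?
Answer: √13927 ≈ 118.01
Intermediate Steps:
g = 49 (g = 7² = 49)
t(m) = 3 (t(m) = 3 + (2 + m)*0 = 3 + 0 = 3)
√(p(B) + t(g)) = √((-118)² + 3) = √(13924 + 3) = √13927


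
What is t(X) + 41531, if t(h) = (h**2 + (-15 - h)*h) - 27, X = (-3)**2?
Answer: 41369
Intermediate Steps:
X = 9
t(h) = -27 + h**2 + h*(-15 - h) (t(h) = (h**2 + h*(-15 - h)) - 27 = -27 + h**2 + h*(-15 - h))
t(X) + 41531 = (-27 - 15*9) + 41531 = (-27 - 135) + 41531 = -162 + 41531 = 41369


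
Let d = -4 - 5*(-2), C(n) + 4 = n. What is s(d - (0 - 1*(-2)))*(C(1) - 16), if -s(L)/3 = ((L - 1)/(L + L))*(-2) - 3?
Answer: -855/4 ≈ -213.75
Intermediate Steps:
C(n) = -4 + n
d = 6 (d = -4 + 10 = 6)
s(L) = 9 + 3*(-1 + L)/L (s(L) = -3*(((L - 1)/(L + L))*(-2) - 3) = -3*(((-1 + L)/((2*L)))*(-2) - 3) = -3*(((-1 + L)*(1/(2*L)))*(-2) - 3) = -3*(((-1 + L)/(2*L))*(-2) - 3) = -3*(-(-1 + L)/L - 3) = -3*(-3 - (-1 + L)/L) = 9 + 3*(-1 + L)/L)
s(d - (0 - 1*(-2)))*(C(1) - 16) = (12 - 3/(6 - (0 - 1*(-2))))*((-4 + 1) - 16) = (12 - 3/(6 - (0 + 2)))*(-3 - 16) = (12 - 3/(6 - 1*2))*(-19) = (12 - 3/(6 - 2))*(-19) = (12 - 3/4)*(-19) = (45/4)*(-19) = -855/4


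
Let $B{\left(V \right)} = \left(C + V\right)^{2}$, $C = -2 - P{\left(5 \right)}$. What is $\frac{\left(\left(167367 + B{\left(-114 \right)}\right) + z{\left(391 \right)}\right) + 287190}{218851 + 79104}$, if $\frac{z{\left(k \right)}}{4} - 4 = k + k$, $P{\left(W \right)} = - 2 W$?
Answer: $\frac{66991}{42565} \approx 1.5739$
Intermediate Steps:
$C = 8$ ($C = -2 - \left(-2\right) 5 = -2 - -10 = -2 + 10 = 8$)
$B{\left(V \right)} = \left(8 + V\right)^{2}$
$z{\left(k \right)} = 16 + 8 k$ ($z{\left(k \right)} = 16 + 4 \left(k + k\right) = 16 + 4 \cdot 2 k = 16 + 8 k$)
$\frac{\left(\left(167367 + B{\left(-114 \right)}\right) + z{\left(391 \right)}\right) + 287190}{218851 + 79104} = \frac{\left(\left(167367 + \left(8 - 114\right)^{2}\right) + \left(16 + 8 \cdot 391\right)\right) + 287190}{218851 + 79104} = \frac{\left(\left(167367 + \left(-106\right)^{2}\right) + \left(16 + 3128\right)\right) + 287190}{297955} = \left(\left(\left(167367 + 11236\right) + 3144\right) + 287190\right) \frac{1}{297955} = \left(\left(178603 + 3144\right) + 287190\right) \frac{1}{297955} = \left(181747 + 287190\right) \frac{1}{297955} = 468937 \cdot \frac{1}{297955} = \frac{66991}{42565}$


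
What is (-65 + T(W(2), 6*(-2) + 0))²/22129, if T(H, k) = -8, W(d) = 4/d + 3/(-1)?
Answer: 5329/22129 ≈ 0.24082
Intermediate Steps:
W(d) = -3 + 4/d (W(d) = 4/d + 3*(-1) = 4/d - 3 = -3 + 4/d)
(-65 + T(W(2), 6*(-2) + 0))²/22129 = (-65 - 8)²/22129 = (-73)²*(1/22129) = 5329*(1/22129) = 5329/22129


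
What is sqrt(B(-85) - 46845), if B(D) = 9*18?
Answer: 3*I*sqrt(5187) ≈ 216.06*I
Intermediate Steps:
B(D) = 162
sqrt(B(-85) - 46845) = sqrt(162 - 46845) = sqrt(-46683) = 3*I*sqrt(5187)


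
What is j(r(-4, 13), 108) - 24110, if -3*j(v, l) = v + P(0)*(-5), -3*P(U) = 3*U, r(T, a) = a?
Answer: -72343/3 ≈ -24114.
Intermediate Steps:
P(U) = -U
j(v, l) = -v/3 (j(v, l) = -(v - 1*0*(-5))/3 = -(v + 0*(-5))/3 = -(v + 0)/3 = -v/3)
j(r(-4, 13), 108) - 24110 = -⅓*13 - 24110 = -13/3 - 24110 = -72343/3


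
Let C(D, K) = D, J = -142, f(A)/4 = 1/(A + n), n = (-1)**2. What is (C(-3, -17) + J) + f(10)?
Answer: -1591/11 ≈ -144.64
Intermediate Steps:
n = 1
f(A) = 4/(1 + A) (f(A) = 4/(A + 1) = 4/(1 + A))
(C(-3, -17) + J) + f(10) = (-3 - 142) + 4/(1 + 10) = -145 + 4/11 = -1591/11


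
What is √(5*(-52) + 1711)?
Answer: √1451 ≈ 38.092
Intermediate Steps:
√(5*(-52) + 1711) = √(-260 + 1711) = √1451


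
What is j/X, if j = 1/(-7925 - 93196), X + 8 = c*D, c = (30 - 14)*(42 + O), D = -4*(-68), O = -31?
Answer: -1/4840055544 ≈ -2.0661e-10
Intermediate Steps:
D = 272
c = 176 (c = (30 - 14)*(42 - 31) = 16*11 = 176)
X = 47864 (X = -8 + 176*272 = -8 + 47872 = 47864)
j = -1/101121 (j = 1/(-101121) = -1/101121 ≈ -9.8891e-6)
j/X = -1/101121/47864 = -1/101121*1/47864 = -1/4840055544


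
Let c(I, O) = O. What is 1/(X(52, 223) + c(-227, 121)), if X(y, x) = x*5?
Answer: 1/1236 ≈ 0.00080906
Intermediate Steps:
X(y, x) = 5*x
1/(X(52, 223) + c(-227, 121)) = 1/(5*223 + 121) = 1/(1115 + 121) = 1/1236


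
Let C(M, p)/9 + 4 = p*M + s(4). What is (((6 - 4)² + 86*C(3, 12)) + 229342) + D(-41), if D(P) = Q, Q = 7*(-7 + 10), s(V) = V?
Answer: 257231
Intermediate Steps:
Q = 21 (Q = 7*3 = 21)
C(M, p) = 9*M*p (C(M, p) = -36 + 9*(p*M + 4) = -36 + 9*(M*p + 4) = -36 + 9*(4 + M*p) = -36 + (36 + 9*M*p) = 9*M*p)
D(P) = 21
(((6 - 4)² + 86*C(3, 12)) + 229342) + D(-41) = (((6 - 4)² + 86*(9*3*12)) + 229342) + 21 = ((2² + 86*324) + 229342) + 21 = ((4 + 27864) + 229342) + 21 = (27868 + 229342) + 21 = 257210 + 21 = 257231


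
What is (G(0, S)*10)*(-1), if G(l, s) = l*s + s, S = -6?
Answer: 60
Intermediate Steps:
G(l, s) = s + l*s
(G(0, S)*10)*(-1) = (-6*(1 + 0)*10)*(-1) = (-6*1*10)*(-1) = -6*10*(-1) = -60*(-1) = 60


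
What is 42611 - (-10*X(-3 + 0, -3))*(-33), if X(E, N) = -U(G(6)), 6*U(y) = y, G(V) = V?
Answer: 42941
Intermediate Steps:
U(y) = y/6
X(E, N) = -1 (X(E, N) = -6/6 = -1*1 = -1)
42611 - (-10*X(-3 + 0, -3))*(-33) = 42611 - (-10*(-1))*(-33) = 42611 - 10*(-33) = 42611 - 1*(-330) = 42611 + 330 = 42941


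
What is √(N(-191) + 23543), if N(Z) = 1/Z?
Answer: 2*√214717998/191 ≈ 153.44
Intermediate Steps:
√(N(-191) + 23543) = √(1/(-191) + 23543) = √(-1/191 + 23543) = √(4496712/191) = 2*√214717998/191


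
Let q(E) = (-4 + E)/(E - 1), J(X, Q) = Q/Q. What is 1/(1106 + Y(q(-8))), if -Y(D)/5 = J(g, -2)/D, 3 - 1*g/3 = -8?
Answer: 4/4409 ≈ 0.00090723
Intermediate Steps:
g = 33 (g = 9 - 3*(-8) = 9 + 24 = 33)
J(X, Q) = 1
q(E) = (-4 + E)/(-1 + E)
Y(D) = -5/D
1/(1106 + Y(q(-8))) = 1/(1106 - 5*(-1 - 8)/(-4 - 8)) = 1/(1106 - 5/(-12/(-9))) = 1/(1106 - 5/((-⅑*(-12)))) = 1/(1106 - 5/4/3) = 1/(1106 - 5*¾) = 1/(1106 - 15/4) = 1/(4409/4) = 4/4409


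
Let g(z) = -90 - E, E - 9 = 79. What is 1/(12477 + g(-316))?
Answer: 1/12299 ≈ 8.1307e-5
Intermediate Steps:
E = 88 (E = 9 + 79 = 88)
g(z) = -178 (g(z) = -90 - 1*88 = -90 - 88 = -178)
1/(12477 + g(-316)) = 1/(12477 - 178) = 1/12299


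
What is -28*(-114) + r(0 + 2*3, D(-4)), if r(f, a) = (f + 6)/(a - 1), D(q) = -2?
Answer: 3188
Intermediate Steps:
r(f, a) = (6 + f)/(-1 + a)
-28*(-114) + r(0 + 2*3, D(-4)) = -28*(-114) + (6 + (0 + 2*3))/(-1 - 2) = 3192 + (6 + (0 + 6))/(-3) = 3192 - (6 + 6)/3 = 3192 - ⅓*12 = 3192 - 4 = 3188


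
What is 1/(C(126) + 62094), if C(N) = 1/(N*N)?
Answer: 15876/985804345 ≈ 1.6105e-5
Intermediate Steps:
C(N) = N⁻² (C(N) = 1/(N²) = N⁻²)
1/(C(126) + 62094) = 1/(126⁻² + 62094) = 1/(1/15876 + 62094) = 1/(985804345/15876) = 15876/985804345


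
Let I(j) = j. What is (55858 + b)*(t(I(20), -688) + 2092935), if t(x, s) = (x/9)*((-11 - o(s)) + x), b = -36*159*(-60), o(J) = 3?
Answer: 2507130250810/3 ≈ 8.3571e+11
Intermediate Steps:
b = 343440 (b = -5724*(-60) = 343440)
t(x, s) = x*(-14 + x)/9 (t(x, s) = (x/9)*((-11 - 1*3) + x) = (x*(⅑))*((-11 - 3) + x) = (x/9)*(-14 + x) = x*(-14 + x)/9)
(55858 + b)*(t(I(20), -688) + 2092935) = (55858 + 343440)*((⅑)*20*(-14 + 20) + 2092935) = 399298*((⅑)*20*6 + 2092935) = 399298*(40/3 + 2092935) = 399298*(6278845/3) = 2507130250810/3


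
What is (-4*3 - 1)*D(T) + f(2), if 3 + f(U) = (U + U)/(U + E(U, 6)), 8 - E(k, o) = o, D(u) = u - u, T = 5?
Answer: -2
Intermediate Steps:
D(u) = 0
E(k, o) = 8 - o
f(U) = -3 + 2*U/(2 + U) (f(U) = -3 + (U + U)/(U + (8 - 1*6)) = -3 + (2*U)/(U + (8 - 6)) = -3 + (2*U)/(U + 2) = -3 + (2*U)/(2 + U) = -3 + 2*U/(2 + U))
(-4*3 - 1)*D(T) + f(2) = (-4*3 - 1)*0 + (-6 - 1*2)/(2 + 2) = (-12 - 1)*0 + (-6 - 2)/4 = -13*0 + (¼)*(-8) = 0 - 2 = -2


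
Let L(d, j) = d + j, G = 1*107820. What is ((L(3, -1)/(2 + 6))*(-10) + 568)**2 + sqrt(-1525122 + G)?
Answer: 1279161/4 + 3*I*sqrt(157478) ≈ 3.1979e+5 + 1190.5*I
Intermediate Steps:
G = 107820
((L(3, -1)/(2 + 6))*(-10) + 568)**2 + sqrt(-1525122 + G) = (((3 - 1)/(2 + 6))*(-10) + 568)**2 + sqrt(-1525122 + 107820) = ((2/8)*(-10) + 568)**2 + sqrt(-1417302) = (((1/8)*2)*(-10) + 568)**2 + 3*I*sqrt(157478) = ((1/4)*(-10) + 568)**2 + 3*I*sqrt(157478) = (-5/2 + 568)**2 + 3*I*sqrt(157478) = (1131/2)**2 + 3*I*sqrt(157478) = 1279161/4 + 3*I*sqrt(157478)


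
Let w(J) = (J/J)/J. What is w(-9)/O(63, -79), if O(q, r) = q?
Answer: -1/567 ≈ -0.0017637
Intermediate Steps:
w(J) = 1/J
w(-9)/O(63, -79) = 1/(-9*63) = -⅑*1/63 = -1/567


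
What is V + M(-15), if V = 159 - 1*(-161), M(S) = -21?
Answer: 299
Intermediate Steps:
V = 320 (V = 159 + 161 = 320)
V + M(-15) = 320 - 21 = 299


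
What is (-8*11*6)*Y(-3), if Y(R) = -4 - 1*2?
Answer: 3168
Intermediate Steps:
Y(R) = -6 (Y(R) = -4 - 2 = -6)
(-8*11*6)*Y(-3) = (-8*11*6)*(-6) = -88*6*(-6) = -528*(-6) = 3168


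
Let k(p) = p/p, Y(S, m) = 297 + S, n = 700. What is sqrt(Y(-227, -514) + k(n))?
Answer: sqrt(71) ≈ 8.4261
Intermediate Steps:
k(p) = 1
sqrt(Y(-227, -514) + k(n)) = sqrt((297 - 227) + 1) = sqrt(70 + 1) = sqrt(71)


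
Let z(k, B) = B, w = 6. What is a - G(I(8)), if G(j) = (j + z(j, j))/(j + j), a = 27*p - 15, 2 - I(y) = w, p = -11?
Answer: -313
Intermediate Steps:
I(y) = -4 (I(y) = 2 - 1*6 = 2 - 6 = -4)
a = -312 (a = 27*(-11) - 15 = -297 - 15 = -312)
G(j) = 1 (G(j) = (j + j)/(j + j) = (2*j)/((2*j)) = (2*j)*(1/(2*j)) = 1)
a - G(I(8)) = -312 - 1*1 = -312 - 1 = -313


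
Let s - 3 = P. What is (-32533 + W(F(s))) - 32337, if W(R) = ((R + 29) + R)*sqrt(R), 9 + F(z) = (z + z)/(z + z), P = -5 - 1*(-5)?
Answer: -64870 + 26*I*sqrt(2) ≈ -64870.0 + 36.77*I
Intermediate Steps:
P = 0 (P = -5 + 5 = 0)
s = 3 (s = 3 + 0 = 3)
F(z) = -8 (F(z) = -9 + (z + z)/(z + z) = -9 + (2*z)/((2*z)) = -9 + (2*z)*(1/(2*z)) = -9 + 1 = -8)
W(R) = sqrt(R)*(29 + 2*R) (W(R) = ((29 + R) + R)*sqrt(R) = (29 + 2*R)*sqrt(R) = sqrt(R)*(29 + 2*R))
(-32533 + W(F(s))) - 32337 = (-32533 + sqrt(-8)*(29 + 2*(-8))) - 32337 = (-32533 + (2*I*sqrt(2))*(29 - 16)) - 32337 = (-32533 + (2*I*sqrt(2))*13) - 32337 = (-32533 + 26*I*sqrt(2)) - 32337 = -64870 + 26*I*sqrt(2)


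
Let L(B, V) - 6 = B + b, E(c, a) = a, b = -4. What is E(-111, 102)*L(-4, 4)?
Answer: -204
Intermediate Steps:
L(B, V) = 2 + B (L(B, V) = 6 + (B - 4) = 6 + (-4 + B) = 2 + B)
E(-111, 102)*L(-4, 4) = 102*(2 - 4) = 102*(-2) = -204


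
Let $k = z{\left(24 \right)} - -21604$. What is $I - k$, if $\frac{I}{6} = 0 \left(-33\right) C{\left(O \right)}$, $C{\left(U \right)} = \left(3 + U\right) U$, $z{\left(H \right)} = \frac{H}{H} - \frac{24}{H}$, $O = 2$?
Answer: $-21604$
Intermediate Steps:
$z{\left(H \right)} = 1 - \frac{24}{H}$
$C{\left(U \right)} = U \left(3 + U\right)$
$k = 21604$ ($k = \frac{-24 + 24}{24} - -21604 = \frac{1}{24} \cdot 0 + 21604 = 0 + 21604 = 21604$)
$I = 0$ ($I = 6 \cdot 0 \left(-33\right) 2 \left(3 + 2\right) = 6 \cdot 0 \cdot 2 \cdot 5 = 6 \cdot 0 \cdot 10 = 6 \cdot 0 = 0$)
$I - k = 0 - 21604 = -21604$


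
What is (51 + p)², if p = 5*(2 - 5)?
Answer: 1296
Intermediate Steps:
p = -15 (p = 5*(-3) = -15)
(51 + p)² = (51 - 15)² = 36² = 1296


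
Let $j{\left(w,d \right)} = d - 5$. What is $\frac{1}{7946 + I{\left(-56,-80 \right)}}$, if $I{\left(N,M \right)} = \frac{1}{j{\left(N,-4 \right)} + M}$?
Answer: $\frac{89}{707193} \approx 0.00012585$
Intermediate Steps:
$j{\left(w,d \right)} = -5 + d$
$I{\left(N,M \right)} = \frac{1}{-9 + M}$ ($I{\left(N,M \right)} = \frac{1}{\left(-5 - 4\right) + M} = \frac{1}{-9 + M}$)
$\frac{1}{7946 + I{\left(-56,-80 \right)}} = \frac{1}{7946 + \frac{1}{-9 - 80}} = \frac{1}{7946 + \frac{1}{-89}} = \frac{1}{7946 - \frac{1}{89}} = \frac{1}{\frac{707193}{89}} = \frac{89}{707193}$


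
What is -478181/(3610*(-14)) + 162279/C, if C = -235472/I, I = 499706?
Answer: -512283308381191/1487594360 ≈ -3.4437e+5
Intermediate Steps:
C = -117736/249853 (C = -235472/499706 = -235472*1/499706 = -117736/249853 ≈ -0.47122)
-478181/(3610*(-14)) + 162279/C = -478181/(3610*(-14)) + 162279/(-117736/249853) = -478181/(-50540) + 162279*(-249853/117736) = -478181*(-1/50540) - 40545894987/117736 = 478181/50540 - 40545894987/117736 = -512283308381191/1487594360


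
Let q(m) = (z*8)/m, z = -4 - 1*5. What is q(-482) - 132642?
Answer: -31966686/241 ≈ -1.3264e+5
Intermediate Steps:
z = -9 (z = -4 - 5 = -9)
q(m) = -72/m (q(m) = (-9*8)/m = -72/m)
q(-482) - 132642 = -72/(-482) - 132642 = -72*(-1/482) - 132642 = 36/241 - 132642 = -31966686/241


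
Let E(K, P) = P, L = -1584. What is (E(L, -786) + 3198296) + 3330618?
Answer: 6528128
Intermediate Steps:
(E(L, -786) + 3198296) + 3330618 = (-786 + 3198296) + 3330618 = 3197510 + 3330618 = 6528128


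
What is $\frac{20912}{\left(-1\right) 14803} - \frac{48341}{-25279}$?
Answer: $\frac{186957375}{374205037} \approx 0.49961$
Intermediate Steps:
$\frac{20912}{\left(-1\right) 14803} - \frac{48341}{-25279} = \frac{20912}{-14803} - - \frac{48341}{25279} = 20912 \left(- \frac{1}{14803}\right) + \frac{48341}{25279} = - \frac{20912}{14803} + \frac{48341}{25279} = \frac{186957375}{374205037}$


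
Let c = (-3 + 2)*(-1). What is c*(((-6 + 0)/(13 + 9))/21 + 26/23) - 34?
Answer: -58235/1771 ≈ -32.883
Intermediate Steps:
c = 1 (c = -1*(-1) = 1)
c*(((-6 + 0)/(13 + 9))/21 + 26/23) - 34 = 1*(((-6 + 0)/(13 + 9))/21 + 26/23) - 34 = 1*(-6/22*(1/21) + 26*(1/23)) - 34 = 1*(-6*1/22*(1/21) + 26/23) - 34 = 1*(-3/11*1/21 + 26/23) - 34 = 1*(-1/77 + 26/23) - 34 = 1*(1979/1771) - 34 = 1979/1771 - 34 = -58235/1771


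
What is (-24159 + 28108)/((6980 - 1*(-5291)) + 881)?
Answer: 3949/13152 ≈ 0.30026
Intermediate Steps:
(-24159 + 28108)/((6980 - 1*(-5291)) + 881) = 3949/((6980 + 5291) + 881) = 3949/(12271 + 881) = 3949/13152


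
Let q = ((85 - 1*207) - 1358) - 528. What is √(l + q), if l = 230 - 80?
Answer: I*√1858 ≈ 43.104*I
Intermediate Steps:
q = -2008 (q = ((85 - 207) - 1358) - 528 = (-122 - 1358) - 528 = -1480 - 528 = -2008)
l = 150
√(l + q) = √(150 - 2008) = √(-1858) = I*√1858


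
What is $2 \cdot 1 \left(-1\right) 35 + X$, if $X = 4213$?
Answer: $4143$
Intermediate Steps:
$2 \cdot 1 \left(-1\right) 35 + X = 2 \cdot 1 \left(-1\right) 35 + 4213 = 2 \left(-1\right) 35 + 4213 = \left(-2\right) 35 + 4213 = -70 + 4213 = 4143$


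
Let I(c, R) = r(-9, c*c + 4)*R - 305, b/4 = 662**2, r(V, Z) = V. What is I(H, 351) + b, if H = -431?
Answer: 1749512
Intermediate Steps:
b = 1752976 (b = 4*662**2 = 4*438244 = 1752976)
I(c, R) = -305 - 9*R (I(c, R) = -9*R - 305 = -305 - 9*R)
I(H, 351) + b = (-305 - 9*351) + 1752976 = (-305 - 3159) + 1752976 = -3464 + 1752976 = 1749512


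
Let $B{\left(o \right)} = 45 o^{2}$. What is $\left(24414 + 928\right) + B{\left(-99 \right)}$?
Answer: $466387$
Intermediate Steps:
$\left(24414 + 928\right) + B{\left(-99 \right)} = \left(24414 + 928\right) + 45 \left(-99\right)^{2} = 25342 + 45 \cdot 9801 = 25342 + 441045 = 466387$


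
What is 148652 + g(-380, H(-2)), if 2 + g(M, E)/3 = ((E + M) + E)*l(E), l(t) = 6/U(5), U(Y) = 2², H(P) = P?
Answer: 146918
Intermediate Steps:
U(Y) = 4
l(t) = 3/2 (l(t) = 6/4 = 6*(¼) = 3/2)
g(M, E) = -6 + 9*E + 9*M/2 (g(M, E) = -6 + 3*(((E + M) + E)*(3/2)) = -6 + 3*((M + 2*E)*(3/2)) = -6 + 3*(3*E + 3*M/2) = -6 + (9*E + 9*M/2) = -6 + 9*E + 9*M/2)
148652 + g(-380, H(-2)) = 148652 + (-6 + 9*(-2) + (9/2)*(-380)) = 148652 + (-6 - 18 - 1710) = 148652 - 1734 = 146918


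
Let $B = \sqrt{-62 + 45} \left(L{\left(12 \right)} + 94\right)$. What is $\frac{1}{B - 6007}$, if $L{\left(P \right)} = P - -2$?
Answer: $- \frac{6007}{36282337} - \frac{108 i \sqrt{17}}{36282337} \approx -0.00016556 - 1.2273 \cdot 10^{-5} i$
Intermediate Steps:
$L{\left(P \right)} = 2 + P$ ($L{\left(P \right)} = P + 2 = 2 + P$)
$B = 108 i \sqrt{17}$ ($B = \sqrt{-62 + 45} \left(\left(2 + 12\right) + 94\right) = \sqrt{-17} \left(14 + 94\right) = i \sqrt{17} \cdot 108 = 108 i \sqrt{17} \approx 445.3 i$)
$\frac{1}{B - 6007} = \frac{1}{108 i \sqrt{17} - 6007} = \frac{1}{-6007 + 108 i \sqrt{17}}$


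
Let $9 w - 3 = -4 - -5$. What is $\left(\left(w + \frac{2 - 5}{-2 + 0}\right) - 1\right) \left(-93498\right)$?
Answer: $- \frac{264911}{3} \approx -88304.0$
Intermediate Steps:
$w = \frac{4}{9}$ ($w = \frac{1}{3} + \frac{-4 - -5}{9} = \frac{1}{3} + \frac{-4 + 5}{9} = \frac{1}{3} + \frac{1}{9} \cdot 1 = \frac{1}{3} + \frac{1}{9} = \frac{4}{9} \approx 0.44444$)
$\left(\left(w + \frac{2 - 5}{-2 + 0}\right) - 1\right) \left(-93498\right) = \left(\left(\frac{4}{9} + \frac{2 - 5}{-2 + 0}\right) - 1\right) \left(-93498\right) = \left(\left(\frac{4}{9} - \frac{3}{-2}\right) - 1\right) \left(-93498\right) = \left(\left(\frac{4}{9} - - \frac{3}{2}\right) - 1\right) \left(-93498\right) = \left(\left(\frac{4}{9} + \frac{3}{2}\right) - 1\right) \left(-93498\right) = \left(\frac{35}{18} - 1\right) \left(-93498\right) = \frac{17}{18} \left(-93498\right) = - \frac{264911}{3}$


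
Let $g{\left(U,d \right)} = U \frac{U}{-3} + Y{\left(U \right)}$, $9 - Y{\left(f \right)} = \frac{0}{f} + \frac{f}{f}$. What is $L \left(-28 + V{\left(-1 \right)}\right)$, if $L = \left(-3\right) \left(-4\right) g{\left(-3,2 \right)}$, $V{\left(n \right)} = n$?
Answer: $-1740$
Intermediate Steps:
$Y{\left(f \right)} = 8$ ($Y{\left(f \right)} = 9 - \left(\frac{0}{f} + \frac{f}{f}\right) = 9 - \left(0 + 1\right) = 9 - 1 = 8$)
$g{\left(U,d \right)} = 8 - \frac{U^{2}}{3}$ ($g{\left(U,d \right)} = U \frac{U}{-3} + 8 = U U \left(- \frac{1}{3}\right) + 8 = U \left(- \frac{U}{3}\right) + 8 = - \frac{U^{2}}{3} + 8 = 8 - \frac{U^{2}}{3}$)
$L = 60$ ($L = \left(-3\right) \left(-4\right) \left(8 - \frac{\left(-3\right)^{2}}{3}\right) = 12 \left(8 - 3\right) = 12 \cdot 5 = 60$)
$L \left(-28 + V{\left(-1 \right)}\right) = 60 \left(-28 - 1\right) = 60 \left(-29\right) = -1740$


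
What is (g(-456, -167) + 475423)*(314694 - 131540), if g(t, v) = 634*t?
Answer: 34125070126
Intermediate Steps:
(g(-456, -167) + 475423)*(314694 - 131540) = (634*(-456) + 475423)*(314694 - 131540) = (-289104 + 475423)*183154 = 186319*183154 = 34125070126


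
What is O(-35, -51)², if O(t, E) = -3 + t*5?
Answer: 31684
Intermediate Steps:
O(t, E) = -3 + 5*t
O(-35, -51)² = (-3 + 5*(-35))² = (-3 - 175)² = (-178)² = 31684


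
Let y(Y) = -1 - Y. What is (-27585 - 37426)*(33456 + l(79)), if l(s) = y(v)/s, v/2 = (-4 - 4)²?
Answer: -171817246845/79 ≈ -2.1749e+9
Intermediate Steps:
v = 128 (v = 2*(-4 - 4)² = 2*(-8)² = 2*64 = 128)
l(s) = -129/s (l(s) = (-1 - 1*128)/s = (-1 - 128)/s = -129/s)
(-27585 - 37426)*(33456 + l(79)) = (-27585 - 37426)*(33456 - 129/79) = -65011*(33456 - 129*1/79) = -65011*(33456 - 129/79) = -65011*2642895/79 = -171817246845/79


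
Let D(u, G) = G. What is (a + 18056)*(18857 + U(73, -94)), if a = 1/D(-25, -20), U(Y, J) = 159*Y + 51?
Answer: 2203909257/4 ≈ 5.5098e+8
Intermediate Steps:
U(Y, J) = 51 + 159*Y
a = -1/20 (a = 1/(-20) = -1/20 ≈ -0.050000)
(a + 18056)*(18857 + U(73, -94)) = (-1/20 + 18056)*(18857 + (51 + 159*73)) = 361119*(18857 + (51 + 11607))/20 = 361119*(18857 + 11658)/20 = (361119/20)*30515 = 2203909257/4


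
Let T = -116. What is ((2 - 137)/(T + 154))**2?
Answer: 18225/1444 ≈ 12.621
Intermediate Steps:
((2 - 137)/(T + 154))**2 = ((2 - 137)/(-116 + 154))**2 = (-135/38)**2 = 18225/1444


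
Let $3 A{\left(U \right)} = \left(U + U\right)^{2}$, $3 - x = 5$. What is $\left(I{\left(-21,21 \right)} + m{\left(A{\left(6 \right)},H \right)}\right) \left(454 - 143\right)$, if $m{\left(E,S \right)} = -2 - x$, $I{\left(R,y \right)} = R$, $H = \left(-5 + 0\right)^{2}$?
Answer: $-6531$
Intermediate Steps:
$H = 25$ ($H = \left(-5\right)^{2} = 25$)
$x = -2$ ($x = 3 - 5 = -2$)
$A{\left(U \right)} = \frac{4 U^{2}}{3}$ ($A{\left(U \right)} = \frac{\left(U + U\right)^{2}}{3} = \frac{\left(2 U\right)^{2}}{3} = \frac{4 U^{2}}{3}$)
$m{\left(E,S \right)} = 0$ ($m{\left(E,S \right)} = -2 - -2 = -2 + 2 = 0$)
$\left(I{\left(-21,21 \right)} + m{\left(A{\left(6 \right)},H \right)}\right) \left(454 - 143\right) = \left(-21 + 0\right) \left(454 - 143\right) = \left(-21\right) 311 = -6531$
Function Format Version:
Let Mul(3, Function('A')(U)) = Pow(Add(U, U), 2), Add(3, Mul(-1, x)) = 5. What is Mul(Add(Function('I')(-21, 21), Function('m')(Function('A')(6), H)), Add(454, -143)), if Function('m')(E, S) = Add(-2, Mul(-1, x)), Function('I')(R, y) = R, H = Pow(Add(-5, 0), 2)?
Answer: -6531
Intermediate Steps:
H = 25 (H = Pow(-5, 2) = 25)
x = -2 (x = Add(3, Mul(-1, 5)) = Add(3, -5) = -2)
Function('A')(U) = Mul(Rational(4, 3), Pow(U, 2)) (Function('A')(U) = Mul(Rational(1, 3), Pow(Add(U, U), 2)) = Mul(Rational(1, 3), Pow(Mul(2, U), 2)) = Mul(Rational(1, 3), Mul(4, Pow(U, 2))) = Mul(Rational(4, 3), Pow(U, 2)))
Function('m')(E, S) = 0 (Function('m')(E, S) = Add(-2, Mul(-1, -2)) = Add(-2, 2) = 0)
Mul(Add(Function('I')(-21, 21), Function('m')(Function('A')(6), H)), Add(454, -143)) = Mul(Add(-21, 0), Add(454, -143)) = Mul(-21, 311) = -6531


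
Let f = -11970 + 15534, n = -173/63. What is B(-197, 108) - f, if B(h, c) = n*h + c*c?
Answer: 544381/63 ≈ 8641.0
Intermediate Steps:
n = -173/63 (n = -173*1/63 = -173/63 ≈ -2.7460)
f = 3564
B(h, c) = c**2 - 173*h/63 (B(h, c) = -173*h/63 + c*c = -173*h/63 + c**2 = c**2 - 173*h/63)
B(-197, 108) - f = (108**2 - 173/63*(-197)) - 1*3564 = (11664 + 34081/63) - 3564 = 768913/63 - 3564 = 544381/63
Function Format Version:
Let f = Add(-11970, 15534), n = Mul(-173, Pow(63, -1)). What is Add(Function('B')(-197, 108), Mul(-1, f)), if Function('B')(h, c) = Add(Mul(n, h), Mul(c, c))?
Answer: Rational(544381, 63) ≈ 8641.0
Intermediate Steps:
n = Rational(-173, 63) (n = Mul(-173, Rational(1, 63)) = Rational(-173, 63) ≈ -2.7460)
f = 3564
Function('B')(h, c) = Add(Pow(c, 2), Mul(Rational(-173, 63), h)) (Function('B')(h, c) = Add(Mul(Rational(-173, 63), h), Mul(c, c)) = Add(Mul(Rational(-173, 63), h), Pow(c, 2)) = Add(Pow(c, 2), Mul(Rational(-173, 63), h)))
Add(Function('B')(-197, 108), Mul(-1, f)) = Add(Add(Pow(108, 2), Mul(Rational(-173, 63), -197)), Mul(-1, 3564)) = Add(Add(11664, Rational(34081, 63)), -3564) = Add(Rational(768913, 63), -3564) = Rational(544381, 63)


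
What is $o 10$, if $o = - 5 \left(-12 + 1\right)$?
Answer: $550$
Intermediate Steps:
$o = 55$ ($o = \left(-5\right) \left(-11\right) = 55$)
$o 10 = 55 \cdot 10 = 550$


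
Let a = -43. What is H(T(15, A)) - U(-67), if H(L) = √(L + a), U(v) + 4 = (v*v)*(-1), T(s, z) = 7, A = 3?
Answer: 4493 + 6*I ≈ 4493.0 + 6.0*I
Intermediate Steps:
U(v) = -4 - v² (U(v) = -4 + (v*v)*(-1) = -4 + v²*(-1) = -4 - v²)
H(L) = √(-43 + L) (H(L) = √(L - 43) = √(-43 + L))
H(T(15, A)) - U(-67) = √(-43 + 7) - (-4 - 1*(-67)²) = √(-36) - (-4 - 1*4489) = 6*I - (-4 - 4489) = 6*I - 1*(-4493) = 6*I + 4493 = 4493 + 6*I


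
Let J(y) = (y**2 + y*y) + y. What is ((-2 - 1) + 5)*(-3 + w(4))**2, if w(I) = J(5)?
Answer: 5408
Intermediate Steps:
J(y) = y + 2*y**2 (J(y) = (y**2 + y**2) + y = 2*y**2 + y = y + 2*y**2)
w(I) = 55 (w(I) = 5*(1 + 2*5) = 5*(1 + 10) = 5*11 = 55)
((-2 - 1) + 5)*(-3 + w(4))**2 = ((-2 - 1) + 5)*(-3 + 55)**2 = (-3 + 5)*52**2 = 2*2704 = 5408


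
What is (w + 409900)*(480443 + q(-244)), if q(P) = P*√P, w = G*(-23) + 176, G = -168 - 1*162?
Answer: 200664706038 - 203821008*I*√61 ≈ 2.0066e+11 - 1.5919e+9*I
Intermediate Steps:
G = -330 (G = -168 - 162 = -330)
w = 7766 (w = -330*(-23) + 176 = 7590 + 176 = 7766)
q(P) = P^(3/2)
(w + 409900)*(480443 + q(-244)) = (7766 + 409900)*(480443 + (-244)^(3/2)) = 417666*(480443 - 488*I*√61) = 200664706038 - 203821008*I*√61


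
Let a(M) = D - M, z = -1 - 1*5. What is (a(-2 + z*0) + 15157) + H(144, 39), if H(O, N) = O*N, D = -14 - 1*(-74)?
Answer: 20835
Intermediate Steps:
D = 60 (D = -14 + 74 = 60)
z = -6 (z = -1 - 5 = -6)
a(M) = 60 - M
H(O, N) = N*O
(a(-2 + z*0) + 15157) + H(144, 39) = ((60 - (-2 - 6*0)) + 15157) + 39*144 = ((60 - (-2 + 0)) + 15157) + 5616 = ((60 - 1*(-2)) + 15157) + 5616 = ((60 + 2) + 15157) + 5616 = (62 + 15157) + 5616 = 15219 + 5616 = 20835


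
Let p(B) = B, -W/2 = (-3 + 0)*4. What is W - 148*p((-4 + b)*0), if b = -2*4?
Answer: 24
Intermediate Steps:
b = -8
W = 24 (W = -2*(-3 + 0)*4 = -(-6)*4 = -2*(-12) = 24)
W - 148*p((-4 + b)*0) = 24 - 148*(-4 - 8)*0 = 24 - (-1776)*0 = 24 - 148*0 = 24 + 0 = 24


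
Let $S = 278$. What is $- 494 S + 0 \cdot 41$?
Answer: $-137332$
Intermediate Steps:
$- 494 S + 0 \cdot 41 = \left(-494\right) 278 + 0 \cdot 41 = -137332 + 0 = -137332$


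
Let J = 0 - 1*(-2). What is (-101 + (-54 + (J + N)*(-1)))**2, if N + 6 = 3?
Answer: 23716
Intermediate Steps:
N = -3 (N = -6 + 3 = -3)
J = 2 (J = 0 + 2 = 2)
(-101 + (-54 + (J + N)*(-1)))**2 = (-101 + (-54 + (2 - 3)*(-1)))**2 = (-101 + (-54 - 1*(-1)))**2 = (-101 + (-54 + 1))**2 = (-101 - 53)**2 = (-154)**2 = 23716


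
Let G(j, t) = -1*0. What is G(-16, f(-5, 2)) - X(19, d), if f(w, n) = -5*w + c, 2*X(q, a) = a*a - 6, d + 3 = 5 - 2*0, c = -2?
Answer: 1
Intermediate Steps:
d = 2 (d = -3 + (5 - 2*0) = -3 + (5 + 0) = -3 + 5 = 2)
X(q, a) = -3 + a**2/2 (X(q, a) = (a*a - 6)/2 = (a**2 - 6)/2 = (-6 + a**2)/2 = -3 + a**2/2)
f(w, n) = -2 - 5*w (f(w, n) = -5*w - 2 = -2 - 5*w)
G(j, t) = 0
G(-16, f(-5, 2)) - X(19, d) = 0 - (-3 + (1/2)*2**2) = 0 - (-3 + (1/2)*4) = 0 - (-3 + 2) = 0 - 1*(-1) = 0 + 1 = 1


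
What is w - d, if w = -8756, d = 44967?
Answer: -53723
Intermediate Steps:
w - d = -8756 - 1*44967 = -8756 - 44967 = -53723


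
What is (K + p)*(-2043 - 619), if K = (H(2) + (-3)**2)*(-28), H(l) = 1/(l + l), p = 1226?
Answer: -2574154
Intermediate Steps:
H(l) = 1/(2*l)
K = -259 (K = ((1/2)/2 + (-3)**2)*(-28) = ((1/2)*(1/2) + 9)*(-28) = (1/4 + 9)*(-28) = (37/4)*(-28) = -259)
(K + p)*(-2043 - 619) = (-259 + 1226)*(-2043 - 619) = 967*(-2662) = -2574154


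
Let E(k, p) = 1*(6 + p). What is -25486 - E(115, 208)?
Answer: -25700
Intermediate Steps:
E(k, p) = 6 + p
-25486 - E(115, 208) = -25486 - (6 + 208) = -25486 - 1*214 = -25486 - 214 = -25700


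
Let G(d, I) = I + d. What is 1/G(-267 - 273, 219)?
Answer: -1/321 ≈ -0.0031153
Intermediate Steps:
1/G(-267 - 273, 219) = 1/(219 + (-267 - 273)) = 1/(219 - 540) = 1/(-321) = -1/321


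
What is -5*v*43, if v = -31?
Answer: 6665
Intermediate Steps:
-5*v*43 = -5*(-31)*43 = 155*43 = 6665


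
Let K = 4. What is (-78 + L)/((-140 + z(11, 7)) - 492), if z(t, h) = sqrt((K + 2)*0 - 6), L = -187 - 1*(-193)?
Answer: 22752/199715 + 36*I*sqrt(6)/199715 ≈ 0.11392 + 0.00044154*I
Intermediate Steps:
L = 6 (L = -187 + 193 = 6)
z(t, h) = I*sqrt(6) (z(t, h) = sqrt((4 + 2)*0 - 6) = sqrt(6*0 - 6) = sqrt(0 - 6) = sqrt(-6) = I*sqrt(6))
(-78 + L)/((-140 + z(11, 7)) - 492) = (-78 + 6)/((-140 + I*sqrt(6)) - 492) = -72/(-632 + I*sqrt(6))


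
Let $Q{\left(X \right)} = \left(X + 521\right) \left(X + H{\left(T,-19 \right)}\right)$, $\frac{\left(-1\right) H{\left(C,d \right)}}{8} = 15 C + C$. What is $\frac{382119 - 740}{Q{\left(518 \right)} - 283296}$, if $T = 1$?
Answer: $\frac{381379}{121914} \approx 3.1283$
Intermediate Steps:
$H{\left(C,d \right)} = - 128 C$ ($H{\left(C,d \right)} = - 8 \left(15 C + C\right) = - 8 \cdot 16 C = - 128 C$)
$Q{\left(X \right)} = \left(-128 + X\right) \left(521 + X\right)$ ($Q{\left(X \right)} = \left(X + 521\right) \left(X - 128\right) = \left(521 + X\right) \left(X - 128\right) = \left(521 + X\right) \left(-128 + X\right) = \left(-128 + X\right) \left(521 + X\right)$)
$\frac{382119 - 740}{Q{\left(518 \right)} - 283296} = \frac{382119 - 740}{\left(-66688 + 518^{2} + 393 \cdot 518\right) - 283296} = \frac{382119 - 740}{\left(-66688 + 268324 + 203574\right) - 283296} = \frac{381379}{405210 - 283296} = \frac{381379}{121914}$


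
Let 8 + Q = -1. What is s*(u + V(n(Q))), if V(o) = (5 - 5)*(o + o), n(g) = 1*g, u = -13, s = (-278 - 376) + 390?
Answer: 3432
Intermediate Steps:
Q = -9 (Q = -8 - 1 = -9)
s = -264 (s = -654 + 390 = -264)
n(g) = g
V(o) = 0 (V(o) = 0*(2*o) = 0)
s*(u + V(n(Q))) = -264*(-13 + 0) = -264*(-13) = 3432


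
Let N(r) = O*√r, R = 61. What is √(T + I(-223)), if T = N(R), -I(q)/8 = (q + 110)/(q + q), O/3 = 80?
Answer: 2*√(-25199 + 2983740*√61)/223 ≈ 43.272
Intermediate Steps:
O = 240 (O = 3*80 = 240)
I(q) = -4*(110 + q)/q (I(q) = -8*(q + 110)/(q + q) = -8*(110 + q)/(2*q) = -8*(110 + q)*1/(2*q) = -4*(110 + q)/q)
N(r) = 240*√r
T = 240*√61 ≈ 1874.5
√(T + I(-223)) = √(240*√61 + (-4 - 440/(-223))) = √(240*√61 + (-4 - 440*(-1/223))) = √(240*√61 + (-4 + 440/223)) = √(240*√61 - 452/223) = √(-452/223 + 240*√61)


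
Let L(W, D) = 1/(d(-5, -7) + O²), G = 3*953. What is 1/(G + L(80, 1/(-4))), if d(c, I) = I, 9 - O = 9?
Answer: 7/20012 ≈ 0.00034979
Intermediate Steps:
O = 0 (O = 9 - 1*9 = 9 - 9 = 0)
G = 2859
L(W, D) = -⅐ (L(W, D) = 1/(-7 + 0²) = 1/(-7 + 0) = 1/(-7) = -⅐)
1/(G + L(80, 1/(-4))) = 1/(2859 - ⅐) = 1/(20012/7) = 7/20012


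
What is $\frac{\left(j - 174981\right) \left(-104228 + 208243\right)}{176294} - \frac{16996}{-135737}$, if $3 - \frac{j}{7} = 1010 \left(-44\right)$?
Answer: $\frac{137274162132816}{1709258477} \approx 80312.0$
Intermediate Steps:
$j = 311101$ ($j = 21 - 7 \cdot 1010 \left(-44\right) = 21 - -311080 = 21 + 311080 = 311101$)
$\frac{\left(j - 174981\right) \left(-104228 + 208243\right)}{176294} - \frac{16996}{-135737} = \frac{\left(311101 - 174981\right) \left(-104228 + 208243\right)}{176294} - \frac{16996}{-135737} = 136120 \cdot 104015 \cdot \frac{1}{176294} - - \frac{2428}{19391} = 14158521800 \cdot \frac{1}{176294} + \frac{2428}{19391} = \frac{7079260900}{88147} + \frac{2428}{19391} = \frac{137274162132816}{1709258477}$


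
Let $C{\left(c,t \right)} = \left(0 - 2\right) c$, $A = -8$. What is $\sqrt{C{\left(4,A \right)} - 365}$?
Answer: $i \sqrt{373} \approx 19.313 i$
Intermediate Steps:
$C{\left(c,t \right)} = - 2 c$
$\sqrt{C{\left(4,A \right)} - 365} = \sqrt{\left(-2\right) 4 - 365} = \sqrt{-8 - 365} = \sqrt{-373} = i \sqrt{373}$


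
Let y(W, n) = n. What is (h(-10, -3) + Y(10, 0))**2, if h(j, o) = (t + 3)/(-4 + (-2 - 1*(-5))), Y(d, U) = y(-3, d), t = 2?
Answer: 25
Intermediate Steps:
Y(d, U) = d
h(j, o) = -5 (h(j, o) = (2 + 3)/(-4 + (-2 - 1*(-5))) = 5/(-4 + (-2 + 5)) = 5/(-4 + 3) = 5/(-1) = 5*(-1) = -5)
(h(-10, -3) + Y(10, 0))**2 = (-5 + 10)**2 = 5**2 = 25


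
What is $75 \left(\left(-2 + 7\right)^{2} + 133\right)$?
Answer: $11850$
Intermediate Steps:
$75 \left(\left(-2 + 7\right)^{2} + 133\right) = 75 \left(5^{2} + 133\right) = 75 \left(25 + 133\right) = 75 \cdot 158 = 11850$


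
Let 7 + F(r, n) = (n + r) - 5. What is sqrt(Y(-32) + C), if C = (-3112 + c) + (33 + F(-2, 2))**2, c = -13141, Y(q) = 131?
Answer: I*sqrt(15681) ≈ 125.22*I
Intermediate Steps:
F(r, n) = -12 + n + r (F(r, n) = -7 + ((n + r) - 5) = -7 + (-5 + n + r) = -12 + n + r)
C = -15812 (C = (-3112 - 13141) + (33 + (-12 + 2 - 2))**2 = -16253 + (33 - 12)**2 = -16253 + 21**2 = -16253 + 441 = -15812)
sqrt(Y(-32) + C) = sqrt(131 - 15812) = sqrt(-15681) = I*sqrt(15681)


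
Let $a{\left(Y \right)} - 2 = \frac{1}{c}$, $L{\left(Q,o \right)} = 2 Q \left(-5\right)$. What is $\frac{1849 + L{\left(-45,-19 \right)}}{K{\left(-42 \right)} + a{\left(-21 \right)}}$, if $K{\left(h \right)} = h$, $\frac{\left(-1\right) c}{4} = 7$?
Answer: $- \frac{3388}{59} \approx -57.424$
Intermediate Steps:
$c = -28$ ($c = \left(-4\right) 7 = -28$)
$L{\left(Q,o \right)} = - 10 Q$
$a{\left(Y \right)} = \frac{55}{28}$ ($a{\left(Y \right)} = 2 + \frac{1}{-28} = 2 - \frac{1}{28} = \frac{55}{28}$)
$\frac{1849 + L{\left(-45,-19 \right)}}{K{\left(-42 \right)} + a{\left(-21 \right)}} = \frac{1849 - -450}{-42 + \frac{55}{28}} = \frac{1849 + 450}{- \frac{1121}{28}} = 2299 \left(- \frac{28}{1121}\right) = - \frac{3388}{59}$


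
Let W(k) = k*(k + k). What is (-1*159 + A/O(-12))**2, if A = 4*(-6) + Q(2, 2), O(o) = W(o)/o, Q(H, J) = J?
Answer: 3598609/144 ≈ 24990.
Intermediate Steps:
W(k) = 2*k**2 (W(k) = k*(2*k) = 2*k**2)
O(o) = 2*o (O(o) = (2*o**2)/o = 2*o)
A = -22 (A = 4*(-6) + 2 = -24 + 2 = -22)
(-1*159 + A/O(-12))**2 = (-1*159 - 22/(2*(-12)))**2 = (-159 - 22/(-24))**2 = (-159 - 22*(-1/24))**2 = (-159 + 11/12)**2 = (-1897/12)**2 = 3598609/144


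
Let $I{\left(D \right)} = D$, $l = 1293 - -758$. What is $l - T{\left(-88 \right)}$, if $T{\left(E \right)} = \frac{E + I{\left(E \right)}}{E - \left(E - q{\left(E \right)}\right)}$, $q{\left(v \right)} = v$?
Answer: $2049$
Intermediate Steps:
$l = 2051$ ($l = 1293 + 758 = 2051$)
$T{\left(E \right)} = 2$ ($T{\left(E \right)} = \frac{E + E}{E + \left(E - E\right)} = \frac{2 E}{E + 0} = \frac{2 E}{E} = 2$)
$l - T{\left(-88 \right)} = 2051 - 2 = 2049$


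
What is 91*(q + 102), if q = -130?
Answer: -2548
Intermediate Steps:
91*(q + 102) = 91*(-130 + 102) = 91*(-28) = -2548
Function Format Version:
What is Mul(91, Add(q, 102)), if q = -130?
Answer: -2548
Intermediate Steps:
Mul(91, Add(q, 102)) = Mul(91, Add(-130, 102)) = Mul(91, -28) = -2548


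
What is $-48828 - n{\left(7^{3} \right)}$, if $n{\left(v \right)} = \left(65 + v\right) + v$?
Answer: $-49579$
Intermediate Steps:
$n{\left(v \right)} = 65 + 2 v$
$-48828 - n{\left(7^{3} \right)} = -48828 - \left(65 + 2 \cdot 7^{3}\right) = -48828 - \left(65 + 2 \cdot 343\right) = -48828 - \left(65 + 686\right) = -48828 - 751 = -49579$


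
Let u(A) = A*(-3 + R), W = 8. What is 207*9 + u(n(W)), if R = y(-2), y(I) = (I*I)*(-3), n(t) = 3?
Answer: 1818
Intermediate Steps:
y(I) = -3*I² (y(I) = I²*(-3) = -3*I²)
R = -12 (R = -3*(-2)² = -3*4 = -12)
u(A) = -15*A (u(A) = A*(-3 - 12) = A*(-15) = -15*A)
207*9 + u(n(W)) = 207*9 - 15*3 = 1863 - 45 = 1818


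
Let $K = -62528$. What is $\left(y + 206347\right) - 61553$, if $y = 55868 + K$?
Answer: $138134$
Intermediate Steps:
$y = -6660$ ($y = 55868 - 62528 = -6660$)
$\left(y + 206347\right) - 61553 = \left(-6660 + 206347\right) - 61553 = 199687 - 61553 = 138134$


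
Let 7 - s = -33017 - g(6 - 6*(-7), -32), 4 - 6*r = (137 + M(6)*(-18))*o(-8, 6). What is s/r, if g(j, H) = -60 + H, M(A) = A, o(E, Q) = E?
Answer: 49398/59 ≈ 837.25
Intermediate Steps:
r = 118/3 (r = ⅔ - (137 + 6*(-18))*(-8)/6 = ⅔ - (137 - 108)*(-8)/6 = ⅔ - 29*(-8)/6 = ⅔ - ⅙*(-232) = ⅔ + 116/3 = 118/3 ≈ 39.333)
s = 32932 (s = 7 - (-33017 - (-60 - 32)) = 7 - (-33017 - 1*(-92)) = 7 - (-33017 + 92) = 7 - 1*(-32925) = 7 + 32925 = 32932)
s/r = 32932/(118/3) = 32932*(3/118) = 49398/59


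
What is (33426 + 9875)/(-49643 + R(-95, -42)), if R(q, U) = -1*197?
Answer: -43301/49840 ≈ -0.86880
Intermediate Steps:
R(q, U) = -197
(33426 + 9875)/(-49643 + R(-95, -42)) = (33426 + 9875)/(-49643 - 197) = 43301/(-49840) = 43301*(-1/49840) = -43301/49840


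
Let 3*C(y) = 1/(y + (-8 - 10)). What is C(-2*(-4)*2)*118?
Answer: -59/3 ≈ -19.667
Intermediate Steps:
C(y) = 1/(3*(-18 + y)) (C(y) = 1/(3*(y + (-8 - 10))) = 1/(3*(y - 18)) = 1/(3*(-18 + y)))
C(-2*(-4)*2)*118 = (1/(3*(-18 - 2*(-4)*2)))*118 = (1/(3*(-18 + 8*2)))*118 = (1/(3*(-18 + 16)))*118 = ((⅓)/(-2))*118 = ((⅓)*(-½))*118 = -⅙*118 = -59/3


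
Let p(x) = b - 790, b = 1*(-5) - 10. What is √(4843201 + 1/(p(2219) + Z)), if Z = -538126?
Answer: √1406691373802159030/538931 ≈ 2200.7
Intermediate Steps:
b = -15 (b = -5 - 10 = -15)
p(x) = -805 (p(x) = -15 - 790 = -805)
√(4843201 + 1/(p(2219) + Z)) = √(4843201 + 1/(-805 - 538126)) = √(4843201 + 1/(-538931)) = √(4843201 - 1/538931) = √(2610151158130/538931) = √1406691373802159030/538931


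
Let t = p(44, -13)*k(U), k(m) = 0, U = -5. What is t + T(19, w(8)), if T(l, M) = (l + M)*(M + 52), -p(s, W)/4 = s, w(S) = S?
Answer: 1620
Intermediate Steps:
p(s, W) = -4*s
T(l, M) = (52 + M)*(M + l) (T(l, M) = (M + l)*(52 + M) = (52 + M)*(M + l))
t = 0 (t = -4*44*0 = -176*0 = 0)
t + T(19, w(8)) = 0 + (8² + 52*8 + 52*19 + 8*19) = 0 + (64 + 416 + 988 + 152) = 0 + 1620 = 1620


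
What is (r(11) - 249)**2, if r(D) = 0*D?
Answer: 62001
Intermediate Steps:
r(D) = 0
(r(11) - 249)**2 = (0 - 249)**2 = (-249)**2 = 62001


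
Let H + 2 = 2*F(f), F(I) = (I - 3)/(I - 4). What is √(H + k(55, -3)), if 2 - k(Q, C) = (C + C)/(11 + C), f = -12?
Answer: √42/4 ≈ 1.6202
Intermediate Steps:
F(I) = (-3 + I)/(-4 + I)
H = -⅛ (H = -2 + 2*((-3 - 12)/(-4 - 12)) = -2 + 2*(-15/(-16)) = -2 + 2*(-1/16*(-15)) = -2 + 2*(15/16) = -2 + 15/8 = -⅛ ≈ -0.12500)
k(Q, C) = 2 - 2*C/(11 + C) (k(Q, C) = 2 - (C + C)/(11 + C) = 2 - 2*C/(11 + C))
√(H + k(55, -3)) = √(-⅛ + 22/(11 - 3)) = √(-⅛ + 22/8) = √(-⅛ + 22*(⅛)) = √(-⅛ + 11/4) = √(21/8) = √42/4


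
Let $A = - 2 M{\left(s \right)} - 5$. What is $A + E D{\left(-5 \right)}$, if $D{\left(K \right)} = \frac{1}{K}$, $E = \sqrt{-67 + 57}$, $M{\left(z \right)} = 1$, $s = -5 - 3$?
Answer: $-7 - \frac{i \sqrt{10}}{5} \approx -7.0 - 0.63246 i$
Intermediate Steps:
$s = -8$
$E = i \sqrt{10}$ ($E = \sqrt{-10} = i \sqrt{10} \approx 3.1623 i$)
$A = -7$ ($A = \left(-2\right) 1 - 5 = -2 - 5 = -7$)
$A + E D{\left(-5 \right)} = -7 + \frac{i \sqrt{10}}{-5} = -7 + i \sqrt{10} \left(- \frac{1}{5}\right) = -7 - \frac{i \sqrt{10}}{5}$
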